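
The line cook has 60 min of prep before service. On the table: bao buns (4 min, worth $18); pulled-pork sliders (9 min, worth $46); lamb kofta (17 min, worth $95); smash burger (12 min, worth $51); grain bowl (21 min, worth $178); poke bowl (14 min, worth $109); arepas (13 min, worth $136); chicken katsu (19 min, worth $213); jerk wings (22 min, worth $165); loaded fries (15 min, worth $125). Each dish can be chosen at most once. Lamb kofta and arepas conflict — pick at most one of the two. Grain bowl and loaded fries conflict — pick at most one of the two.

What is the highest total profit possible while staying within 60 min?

545

By profit per min: chicken katsu 11.21, arepas 10.46, grain bowl 8.48, loaded fries 8.33 lead.
Best packing: bao buns + grain bowl + arepas + chicken katsu — 57 min, 545 total.
Runner-up bao buns + pulled-pork sliders + arepas + chicken katsu + loaded fries tops out at 538.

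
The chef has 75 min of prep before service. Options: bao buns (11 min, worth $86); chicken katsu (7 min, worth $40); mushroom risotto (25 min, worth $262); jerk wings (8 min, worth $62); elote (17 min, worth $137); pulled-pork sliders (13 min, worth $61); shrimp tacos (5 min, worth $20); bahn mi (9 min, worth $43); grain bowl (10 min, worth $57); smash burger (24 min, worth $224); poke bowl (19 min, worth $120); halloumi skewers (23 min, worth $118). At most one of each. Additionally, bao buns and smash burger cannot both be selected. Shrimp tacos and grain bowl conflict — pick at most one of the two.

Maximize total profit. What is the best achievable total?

By profit per min: mushroom risotto 10.48, smash burger 9.33, elote 8.06, bao buns 7.82 lead.
Best packing: mushroom risotto + jerk wings + elote + smash burger — 74 min, 685 total.
No other feasible combination exceeds 685.

685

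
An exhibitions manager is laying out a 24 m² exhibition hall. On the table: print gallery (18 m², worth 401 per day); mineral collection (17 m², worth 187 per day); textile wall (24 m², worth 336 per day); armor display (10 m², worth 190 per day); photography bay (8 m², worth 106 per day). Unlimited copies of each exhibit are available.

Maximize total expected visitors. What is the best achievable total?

By expected visitors per m²: print gallery 22.28, armor display 19.00, textile wall 14.00, photography bay 13.25 lead.
Taking print gallery: 18 m² used, 401 in expected visitors.

401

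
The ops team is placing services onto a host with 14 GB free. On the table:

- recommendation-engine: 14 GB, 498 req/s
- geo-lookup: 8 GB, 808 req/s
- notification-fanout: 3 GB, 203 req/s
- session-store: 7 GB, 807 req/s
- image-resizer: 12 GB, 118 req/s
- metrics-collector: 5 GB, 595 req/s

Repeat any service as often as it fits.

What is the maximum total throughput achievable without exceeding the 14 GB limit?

1614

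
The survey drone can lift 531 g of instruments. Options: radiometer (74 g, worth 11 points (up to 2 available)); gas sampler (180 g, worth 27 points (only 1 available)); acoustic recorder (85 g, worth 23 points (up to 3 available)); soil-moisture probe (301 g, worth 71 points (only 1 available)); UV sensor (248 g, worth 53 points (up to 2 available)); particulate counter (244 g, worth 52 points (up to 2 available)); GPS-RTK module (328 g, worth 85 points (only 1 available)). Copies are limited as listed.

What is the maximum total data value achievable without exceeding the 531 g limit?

Taking the top-ratio sensors first gives 3×acoustic recorder + UV sensor for 122 (503 g).
Dropping acoustic recorder and UV sensor frees 333 g; slotting in GPS-RTK module (328 g) lifts the total to 131 at 498 g.

131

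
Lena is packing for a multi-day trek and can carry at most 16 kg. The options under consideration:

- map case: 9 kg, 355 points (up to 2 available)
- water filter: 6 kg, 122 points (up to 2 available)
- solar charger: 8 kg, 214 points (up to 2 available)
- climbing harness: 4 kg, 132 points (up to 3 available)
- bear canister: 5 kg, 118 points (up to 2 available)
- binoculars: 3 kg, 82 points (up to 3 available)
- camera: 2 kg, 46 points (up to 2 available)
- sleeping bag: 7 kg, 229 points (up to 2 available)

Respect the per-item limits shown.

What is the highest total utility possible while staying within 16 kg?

584

Density check — map case 39.44, climbing harness 33.00, sleeping bag 32.71 are the best per kg.
Taking the top-ratio items first gives map case + climbing harness + binoculars for 569 (16 kg).
Dropping climbing harness and binoculars frees 7 kg; slotting in sleeping bag (7 kg) lifts the total to 584 at 16 kg.
No other feasible combination exceeds 584.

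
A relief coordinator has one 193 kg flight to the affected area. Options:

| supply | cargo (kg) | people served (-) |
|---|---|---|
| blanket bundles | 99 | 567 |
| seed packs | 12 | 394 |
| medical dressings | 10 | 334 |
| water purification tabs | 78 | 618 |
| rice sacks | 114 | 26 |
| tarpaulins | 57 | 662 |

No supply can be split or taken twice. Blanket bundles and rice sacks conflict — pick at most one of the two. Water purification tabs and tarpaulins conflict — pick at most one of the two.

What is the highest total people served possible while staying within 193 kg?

1957

Blanket bundles + seed packs + medical dressings + tarpaulins uses 178 of the 193 kg and totals 1957.
That's the maximum — no feasible swap from here does better than 1957.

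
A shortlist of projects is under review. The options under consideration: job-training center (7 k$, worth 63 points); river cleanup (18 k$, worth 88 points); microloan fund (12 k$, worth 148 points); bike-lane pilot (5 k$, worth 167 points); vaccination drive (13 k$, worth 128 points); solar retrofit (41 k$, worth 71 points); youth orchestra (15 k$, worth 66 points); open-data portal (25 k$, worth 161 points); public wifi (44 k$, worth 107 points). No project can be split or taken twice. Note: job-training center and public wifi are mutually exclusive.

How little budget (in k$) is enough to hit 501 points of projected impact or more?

37

Minimise k$ subject to total projected impact ≥ 501.
Taking job-training center + microloan fund + bike-lane pilot + vaccination drive gives 506 (≥ 501) for 37 k$.
Any bundle with less than 37 k$ falls short of 501.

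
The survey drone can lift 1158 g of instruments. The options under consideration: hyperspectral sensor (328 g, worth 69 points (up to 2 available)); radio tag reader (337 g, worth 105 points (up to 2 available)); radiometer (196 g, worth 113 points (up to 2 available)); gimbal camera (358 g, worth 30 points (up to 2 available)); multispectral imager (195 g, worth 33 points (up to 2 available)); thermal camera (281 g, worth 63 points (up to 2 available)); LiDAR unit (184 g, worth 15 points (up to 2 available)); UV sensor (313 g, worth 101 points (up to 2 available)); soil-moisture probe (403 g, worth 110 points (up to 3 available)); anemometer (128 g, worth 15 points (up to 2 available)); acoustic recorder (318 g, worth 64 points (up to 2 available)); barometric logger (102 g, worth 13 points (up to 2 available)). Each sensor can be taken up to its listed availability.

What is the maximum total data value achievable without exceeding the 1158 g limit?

The ratio heuristic lands on 2×radiometer + 2×UV sensor + barometric logger (441) but leaves 38 g idle.
Replace UV sensor with radio tag reader: the trade gains 4 net, giving 445 at 1144 g.
No other feasible combination exceeds 445.

445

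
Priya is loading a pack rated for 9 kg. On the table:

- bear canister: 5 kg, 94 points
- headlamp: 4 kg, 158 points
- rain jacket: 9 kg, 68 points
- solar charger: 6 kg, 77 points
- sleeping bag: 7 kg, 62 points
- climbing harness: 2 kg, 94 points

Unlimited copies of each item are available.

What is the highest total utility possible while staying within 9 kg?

376

Taking 4×climbing harness: 8 kg used, 376 in utility.
That's the maximum — no swap from here does better than 376.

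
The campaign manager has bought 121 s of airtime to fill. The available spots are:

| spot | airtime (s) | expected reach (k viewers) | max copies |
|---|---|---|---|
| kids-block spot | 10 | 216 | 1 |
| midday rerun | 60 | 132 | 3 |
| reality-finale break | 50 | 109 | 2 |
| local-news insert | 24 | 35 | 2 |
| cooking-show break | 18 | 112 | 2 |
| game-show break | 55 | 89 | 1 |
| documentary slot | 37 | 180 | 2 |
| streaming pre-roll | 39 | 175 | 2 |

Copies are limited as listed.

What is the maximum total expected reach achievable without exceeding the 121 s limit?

800

Best packing: kids-block spot + 2×cooking-show break + 2×documentary slot — 120 s, 800 total.
Nothing else within 121 s beats 800.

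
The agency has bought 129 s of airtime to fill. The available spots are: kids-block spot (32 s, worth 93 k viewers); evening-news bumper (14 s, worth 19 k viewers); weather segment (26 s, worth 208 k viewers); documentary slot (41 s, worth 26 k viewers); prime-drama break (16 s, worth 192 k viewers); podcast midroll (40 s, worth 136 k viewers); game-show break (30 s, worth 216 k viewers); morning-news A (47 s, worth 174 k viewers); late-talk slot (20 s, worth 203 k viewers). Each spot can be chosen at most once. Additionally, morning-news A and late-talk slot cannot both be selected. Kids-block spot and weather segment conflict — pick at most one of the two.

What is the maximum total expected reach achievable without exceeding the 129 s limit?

838

Ranking by ratio (expected reach/s): prime-drama break 12.00, late-talk slot 10.15, weather segment 8.00, game-show break 7.20.
Evening-news bumper + weather segment + prime-drama break + game-show break + late-talk slot uses 106 of the 129 s and totals 838.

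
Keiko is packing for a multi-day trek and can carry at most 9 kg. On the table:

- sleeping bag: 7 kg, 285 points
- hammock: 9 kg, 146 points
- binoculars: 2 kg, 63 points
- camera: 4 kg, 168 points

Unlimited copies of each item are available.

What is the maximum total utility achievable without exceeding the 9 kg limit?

348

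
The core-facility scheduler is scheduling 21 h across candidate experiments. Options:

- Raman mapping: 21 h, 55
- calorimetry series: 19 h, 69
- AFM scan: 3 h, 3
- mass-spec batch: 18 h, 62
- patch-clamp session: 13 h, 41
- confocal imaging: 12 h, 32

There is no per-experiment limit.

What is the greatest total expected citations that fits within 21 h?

69

Taking calorimetry series: 19 h used, 69 in expected citations.
Every other selection either busts 21 h or fails to beat 69.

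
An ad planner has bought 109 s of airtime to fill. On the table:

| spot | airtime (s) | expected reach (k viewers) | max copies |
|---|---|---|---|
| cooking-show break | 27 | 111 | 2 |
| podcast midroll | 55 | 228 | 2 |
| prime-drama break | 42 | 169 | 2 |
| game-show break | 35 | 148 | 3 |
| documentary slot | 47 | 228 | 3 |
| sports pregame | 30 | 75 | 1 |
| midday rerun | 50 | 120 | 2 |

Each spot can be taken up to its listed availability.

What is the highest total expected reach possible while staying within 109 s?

487

The ratio heuristic lands on 2×documentary slot (456) but leaves 15 s idle.
The 47 s tied up in documentary slot is better spent on cooking-show break + game-show break — total rises to 487 (109 s).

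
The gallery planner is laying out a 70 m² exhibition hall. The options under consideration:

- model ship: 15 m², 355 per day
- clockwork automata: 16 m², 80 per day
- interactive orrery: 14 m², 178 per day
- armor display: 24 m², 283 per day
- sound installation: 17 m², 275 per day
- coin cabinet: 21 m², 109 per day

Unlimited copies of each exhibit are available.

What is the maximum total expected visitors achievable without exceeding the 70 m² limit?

1420

Best packing: 4×model ship — 60 m², 1420 total.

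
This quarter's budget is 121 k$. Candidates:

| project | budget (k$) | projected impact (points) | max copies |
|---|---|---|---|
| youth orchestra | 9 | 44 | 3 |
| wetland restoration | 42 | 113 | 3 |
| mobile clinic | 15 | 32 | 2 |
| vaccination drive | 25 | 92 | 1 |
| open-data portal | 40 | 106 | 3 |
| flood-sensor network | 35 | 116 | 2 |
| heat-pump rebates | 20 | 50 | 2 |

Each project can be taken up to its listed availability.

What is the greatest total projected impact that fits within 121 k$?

414

A density-first pass picks 3×youth orchestra + vaccination drive + flood-sensor network + heat-pump rebates — 390 at 107 k$.
Dropping vaccination drive frees 25 k$; slotting in flood-sensor network (35 k$) lifts the total to 414 at 117 k$.
Every other selection either busts 121 k$ or exceeds an availability limit or fails to beat 414.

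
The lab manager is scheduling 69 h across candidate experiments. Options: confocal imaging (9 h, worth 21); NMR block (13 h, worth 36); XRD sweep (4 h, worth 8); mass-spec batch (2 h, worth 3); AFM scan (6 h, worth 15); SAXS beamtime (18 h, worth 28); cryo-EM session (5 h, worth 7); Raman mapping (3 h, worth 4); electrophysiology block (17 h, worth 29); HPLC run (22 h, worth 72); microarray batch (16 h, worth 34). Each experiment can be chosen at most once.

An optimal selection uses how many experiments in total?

6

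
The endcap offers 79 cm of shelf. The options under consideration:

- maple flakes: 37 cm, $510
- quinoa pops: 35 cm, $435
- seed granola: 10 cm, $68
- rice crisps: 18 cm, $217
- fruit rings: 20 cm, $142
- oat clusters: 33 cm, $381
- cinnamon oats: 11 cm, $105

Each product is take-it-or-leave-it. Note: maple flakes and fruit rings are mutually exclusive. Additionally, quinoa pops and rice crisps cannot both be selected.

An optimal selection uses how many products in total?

Optimal total is 945.
One optimal bundle: maple flakes + quinoa pops (72 cm).
Any selection reaching 945 contains exactly 2 products.

2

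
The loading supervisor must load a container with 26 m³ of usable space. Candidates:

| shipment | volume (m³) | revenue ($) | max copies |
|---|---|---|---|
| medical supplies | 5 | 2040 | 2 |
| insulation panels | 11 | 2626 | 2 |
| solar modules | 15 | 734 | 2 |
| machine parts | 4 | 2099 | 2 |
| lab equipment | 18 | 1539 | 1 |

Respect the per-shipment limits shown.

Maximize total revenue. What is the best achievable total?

8864

Greedy by ratio would take 2×medical supplies + 2×machine parts: 18 m³ used, total 8278.
Dropping medical supplies frees 5 m³; slotting in insulation panels (11 m³) lifts the total to 8864 at 24 m³.
Nothing else within 26 m³ beats 8864.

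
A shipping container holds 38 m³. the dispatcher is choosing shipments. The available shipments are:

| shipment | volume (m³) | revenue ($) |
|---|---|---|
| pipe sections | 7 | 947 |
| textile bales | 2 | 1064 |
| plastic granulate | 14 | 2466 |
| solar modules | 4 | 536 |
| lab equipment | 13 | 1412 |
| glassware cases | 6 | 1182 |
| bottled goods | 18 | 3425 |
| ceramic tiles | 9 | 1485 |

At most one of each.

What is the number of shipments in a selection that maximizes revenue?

4

The maximum revenue within 38 m³ is 7491.
textile bales + plastic granulate + solar modules + bottled goods hits 7491 at 38 m³.
All optima have 4 shipments.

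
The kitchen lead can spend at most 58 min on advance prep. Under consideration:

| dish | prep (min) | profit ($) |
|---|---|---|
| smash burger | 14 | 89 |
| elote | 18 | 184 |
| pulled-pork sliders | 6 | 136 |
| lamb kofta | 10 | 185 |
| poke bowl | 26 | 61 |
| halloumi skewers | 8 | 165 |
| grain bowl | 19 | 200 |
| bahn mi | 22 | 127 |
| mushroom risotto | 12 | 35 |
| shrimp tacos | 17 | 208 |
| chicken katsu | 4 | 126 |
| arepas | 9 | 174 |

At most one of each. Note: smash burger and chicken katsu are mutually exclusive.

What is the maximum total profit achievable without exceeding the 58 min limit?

994

The ratio ordering already packs tightly: pulled-pork sliders + lamb kofta + halloumi skewers + shrimp tacos + chicken katsu + arepas, 54 min, 994.
The closest alternative, pulled-pork sliders + lamb kofta + halloumi skewers + grain bowl + chicken katsu + arepas, reaches only 986.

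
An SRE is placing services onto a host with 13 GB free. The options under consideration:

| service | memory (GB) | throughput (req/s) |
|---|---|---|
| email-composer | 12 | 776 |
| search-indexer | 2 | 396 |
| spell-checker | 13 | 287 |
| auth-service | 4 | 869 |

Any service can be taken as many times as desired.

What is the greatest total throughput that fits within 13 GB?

2607

Taking 3×auth-service: 12 GB used, 2607 in throughput.
The spare 1 GB is too small for any remaining service, and no exchange beats 2607.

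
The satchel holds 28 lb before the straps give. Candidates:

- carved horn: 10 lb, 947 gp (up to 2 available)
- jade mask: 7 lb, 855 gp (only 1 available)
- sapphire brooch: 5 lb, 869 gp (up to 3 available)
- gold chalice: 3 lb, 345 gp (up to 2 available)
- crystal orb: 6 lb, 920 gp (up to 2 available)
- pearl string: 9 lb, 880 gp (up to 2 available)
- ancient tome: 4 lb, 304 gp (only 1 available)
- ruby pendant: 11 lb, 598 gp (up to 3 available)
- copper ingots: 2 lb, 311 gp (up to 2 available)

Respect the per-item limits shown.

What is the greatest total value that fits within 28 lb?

By value per lb: sapphire brooch 173.80, copper ingots 155.50, crystal orb 153.33, jade mask 122.14 lead.
Best packing: 3×sapphire brooch + gold chalice + crystal orb + 2×copper ingots — 28 lb, 4494 total.
Nothing else within 28 lb beats 4494.

4494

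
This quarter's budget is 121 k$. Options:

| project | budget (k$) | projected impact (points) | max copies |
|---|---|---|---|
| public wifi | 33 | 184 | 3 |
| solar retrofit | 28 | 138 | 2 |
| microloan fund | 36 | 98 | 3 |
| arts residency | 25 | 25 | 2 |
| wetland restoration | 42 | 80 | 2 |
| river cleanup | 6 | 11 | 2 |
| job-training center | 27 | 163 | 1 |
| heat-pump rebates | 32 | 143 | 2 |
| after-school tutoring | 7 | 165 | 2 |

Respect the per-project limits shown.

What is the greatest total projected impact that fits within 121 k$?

893

Taking the top-ratio projects first gives 2×public wifi + 2×river cleanup + job-training center + 2×after-school tutoring for 883 (119 k$).
The 33 k$ tied up in river cleanup and job-training center is better spent on public wifi — total rises to 893 (119 k$).
Nothing else within 121 k$ beats 893.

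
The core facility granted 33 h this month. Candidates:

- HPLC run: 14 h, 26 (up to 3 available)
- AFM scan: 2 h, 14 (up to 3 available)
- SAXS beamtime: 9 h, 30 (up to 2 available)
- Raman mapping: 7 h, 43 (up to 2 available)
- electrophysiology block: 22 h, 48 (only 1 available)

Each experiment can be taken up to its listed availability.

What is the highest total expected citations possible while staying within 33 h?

Density check — AFM scan 7.00, Raman mapping 6.14, SAXS beamtime 3.33, electrophysiology block 2.18 are the best per h.
Taking 3×AFM scan + SAXS beamtime + 2×Raman mapping: 29 h used, 158 in expected citations.
No other feasible combination exceeds 158.

158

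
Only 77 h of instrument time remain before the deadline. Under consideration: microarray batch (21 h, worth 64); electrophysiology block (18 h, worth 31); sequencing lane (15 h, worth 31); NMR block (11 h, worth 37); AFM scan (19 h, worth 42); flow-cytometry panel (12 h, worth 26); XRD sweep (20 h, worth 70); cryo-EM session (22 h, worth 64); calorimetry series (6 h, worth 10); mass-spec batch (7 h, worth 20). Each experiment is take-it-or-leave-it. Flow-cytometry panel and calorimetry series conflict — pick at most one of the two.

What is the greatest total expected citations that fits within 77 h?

235

Microarray batch + NMR block + XRD sweep + cryo-EM session uses 74 of the 77 h and totals 235.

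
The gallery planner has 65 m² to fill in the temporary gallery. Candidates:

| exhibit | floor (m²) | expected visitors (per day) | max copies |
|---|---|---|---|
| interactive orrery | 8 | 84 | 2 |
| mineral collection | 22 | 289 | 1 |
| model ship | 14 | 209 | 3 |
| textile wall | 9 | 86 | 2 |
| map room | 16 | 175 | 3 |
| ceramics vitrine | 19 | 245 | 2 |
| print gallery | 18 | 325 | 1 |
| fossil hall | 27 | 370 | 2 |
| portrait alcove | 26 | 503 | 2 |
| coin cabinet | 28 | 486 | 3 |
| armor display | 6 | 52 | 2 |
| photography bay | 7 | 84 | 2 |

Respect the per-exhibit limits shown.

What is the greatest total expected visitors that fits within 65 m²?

1142

Density check — portrait alcove 19.35, print gallery 18.06, coin cabinet 17.36 are the best per m².
The ratio ordering already packs tightly: 2×portrait alcove + armor display + photography bay, 65 m², 1142.
Nothing else within 65 m² beats 1142.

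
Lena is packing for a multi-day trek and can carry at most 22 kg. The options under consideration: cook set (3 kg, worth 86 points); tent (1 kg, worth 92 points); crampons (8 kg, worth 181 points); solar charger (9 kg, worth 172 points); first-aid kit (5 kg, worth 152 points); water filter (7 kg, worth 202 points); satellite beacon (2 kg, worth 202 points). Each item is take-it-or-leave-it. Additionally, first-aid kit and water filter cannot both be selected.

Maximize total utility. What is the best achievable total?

763

Best packing: cook set + tent + crampons + water filter + satellite beacon — 21 kg, 763 total.
The spare 1 kg is too small for any remaining item, and no feasible exchange beats 763.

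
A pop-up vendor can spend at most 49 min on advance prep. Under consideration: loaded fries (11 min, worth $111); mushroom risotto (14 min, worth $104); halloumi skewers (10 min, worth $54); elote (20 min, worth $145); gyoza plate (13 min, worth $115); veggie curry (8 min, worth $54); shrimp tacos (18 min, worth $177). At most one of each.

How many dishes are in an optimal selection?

3

The maximum profit within 49 min is 433.
For example loaded fries + elote + shrimp tacos achieves it, using 49 min.
Any selection reaching 433 contains exactly 3 dishes.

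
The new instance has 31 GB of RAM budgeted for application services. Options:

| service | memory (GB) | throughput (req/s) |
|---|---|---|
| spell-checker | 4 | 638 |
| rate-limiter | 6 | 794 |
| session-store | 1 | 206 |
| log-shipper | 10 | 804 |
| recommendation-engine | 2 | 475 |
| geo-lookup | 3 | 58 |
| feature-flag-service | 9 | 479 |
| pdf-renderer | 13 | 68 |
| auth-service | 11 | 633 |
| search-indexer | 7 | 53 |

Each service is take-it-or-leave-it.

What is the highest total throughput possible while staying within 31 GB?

3190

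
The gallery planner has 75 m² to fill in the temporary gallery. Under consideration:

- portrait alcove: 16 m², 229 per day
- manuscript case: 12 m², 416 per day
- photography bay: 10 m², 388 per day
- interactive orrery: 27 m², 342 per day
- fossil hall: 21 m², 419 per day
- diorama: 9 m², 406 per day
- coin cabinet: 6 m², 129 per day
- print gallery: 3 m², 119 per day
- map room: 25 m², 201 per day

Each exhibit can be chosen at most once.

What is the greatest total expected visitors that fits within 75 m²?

Taking the top-ratio exhibits first gives manuscript case + photography bay + fossil hall + diorama + coin cabinet + print gallery for 1877 (61 m²).
Dropping print gallery frees 3 m²; slotting in portrait alcove (16 m²) lifts the total to 1987 at 74 m².
An exhaustive check of the 512 subsets confirms 1987.

1987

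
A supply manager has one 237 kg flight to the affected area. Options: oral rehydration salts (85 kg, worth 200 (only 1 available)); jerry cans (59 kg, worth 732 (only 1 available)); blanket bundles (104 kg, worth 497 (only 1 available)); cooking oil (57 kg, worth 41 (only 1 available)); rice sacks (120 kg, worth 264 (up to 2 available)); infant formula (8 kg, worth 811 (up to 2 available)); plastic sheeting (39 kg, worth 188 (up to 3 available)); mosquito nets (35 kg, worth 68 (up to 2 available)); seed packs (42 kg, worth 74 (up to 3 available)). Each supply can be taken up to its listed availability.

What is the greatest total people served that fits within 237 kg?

3039

Ranking by ratio (people served/kg): infant formula 101.38, jerry cans 12.41, plastic sheeting 4.82.
A density-first pass picks jerry cans + 2×infant formula + 3×plastic sheeting + mosquito nets — 2986 at 227 kg.
Replace 2×plastic sheeting and mosquito nets with blanket bundles: the trade gains 53 net, giving 3039 at 218 kg.
That's the maximum — no swap from here does better than 3039.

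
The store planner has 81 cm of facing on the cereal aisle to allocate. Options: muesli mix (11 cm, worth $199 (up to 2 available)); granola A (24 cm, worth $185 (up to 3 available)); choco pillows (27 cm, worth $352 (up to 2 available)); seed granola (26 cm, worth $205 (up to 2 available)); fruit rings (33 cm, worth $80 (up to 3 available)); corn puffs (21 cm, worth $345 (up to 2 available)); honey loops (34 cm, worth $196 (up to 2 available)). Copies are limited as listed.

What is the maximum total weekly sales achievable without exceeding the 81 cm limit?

Ranking by ratio (weekly sales/cm): muesli mix 18.09, corn puffs 16.43, choco pillows 13.04, seed granola 7.88.
The ratio heuristic lands on 2×muesli mix + 2×corn puffs (1088) but leaves 17 cm idle.
Dropping muesli mix frees 11 cm; slotting in choco pillows (27 cm) lifts the total to 1241 at 80 cm.
The spare 1 cm is too small for any remaining product, and no exchange beats 1241.

1241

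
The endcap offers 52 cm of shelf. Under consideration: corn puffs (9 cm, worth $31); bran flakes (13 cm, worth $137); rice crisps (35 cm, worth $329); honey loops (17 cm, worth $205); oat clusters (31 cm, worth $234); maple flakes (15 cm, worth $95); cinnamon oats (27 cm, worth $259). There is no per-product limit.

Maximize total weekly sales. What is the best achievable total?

615

Taking 3×honey loops: 51 cm used, 615 in weekly sales.
Every other selection either busts 52 cm or fails to beat 615.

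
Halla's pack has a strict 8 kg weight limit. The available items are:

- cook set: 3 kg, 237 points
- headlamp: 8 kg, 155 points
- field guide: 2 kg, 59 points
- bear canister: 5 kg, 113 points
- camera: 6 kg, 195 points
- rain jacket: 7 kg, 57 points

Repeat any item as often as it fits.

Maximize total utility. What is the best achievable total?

The ratio ordering already packs tightly: 2×cook set + field guide, 8 kg, 533.
No other feasible combination exceeds 533.

533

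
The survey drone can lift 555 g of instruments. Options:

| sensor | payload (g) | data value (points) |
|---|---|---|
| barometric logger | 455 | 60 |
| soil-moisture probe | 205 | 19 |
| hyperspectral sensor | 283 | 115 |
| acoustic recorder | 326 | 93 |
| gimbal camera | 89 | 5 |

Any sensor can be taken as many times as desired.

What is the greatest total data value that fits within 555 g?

Soil-moisture probe + hyperspectral sensor uses 488 of the 555 g and totals 134.

134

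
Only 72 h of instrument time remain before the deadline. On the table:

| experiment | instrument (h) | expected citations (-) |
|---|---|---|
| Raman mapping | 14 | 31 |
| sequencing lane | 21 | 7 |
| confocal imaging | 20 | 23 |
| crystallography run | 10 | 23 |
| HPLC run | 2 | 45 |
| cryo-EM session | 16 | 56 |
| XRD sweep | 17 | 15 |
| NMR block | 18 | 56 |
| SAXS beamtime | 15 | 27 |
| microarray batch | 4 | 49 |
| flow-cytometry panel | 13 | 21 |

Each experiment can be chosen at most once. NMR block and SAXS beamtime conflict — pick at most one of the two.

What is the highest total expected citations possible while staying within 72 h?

Taking Raman mapping + crystallography run + HPLC run + cryo-EM session + NMR block + microarray batch: 64 h used, 260 in expected citations.
Next best is Raman mapping + HPLC run + cryo-EM session + NMR block + microarray batch + flow-cytometry panel at 258 (67 h) — short by 2.

260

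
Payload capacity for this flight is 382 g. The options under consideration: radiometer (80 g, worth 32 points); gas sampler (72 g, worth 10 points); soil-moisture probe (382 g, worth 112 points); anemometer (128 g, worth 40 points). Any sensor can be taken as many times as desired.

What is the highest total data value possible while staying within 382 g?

136

Filling by ratio: 4×radiometer for 128, with 62 g left unused.
The 80 g tied up in radiometer is better spent on anemometer — total rises to 136 (368 g).
The spare 14 g is too small for any remaining sensor, and no exchange beats 136.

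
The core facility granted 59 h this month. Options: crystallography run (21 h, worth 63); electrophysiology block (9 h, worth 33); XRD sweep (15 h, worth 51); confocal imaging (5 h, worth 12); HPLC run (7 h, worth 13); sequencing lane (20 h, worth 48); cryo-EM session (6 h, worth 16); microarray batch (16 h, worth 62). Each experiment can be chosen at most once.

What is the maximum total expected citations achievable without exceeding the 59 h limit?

Ranking by ratio (expected citations/h): microarray batch 3.88, electrophysiology block 3.67, XRD sweep 3.40, crystallography run 3.00.
Greedy by ratio would take electrophysiology block + XRD sweep + confocal imaging + HPLC run + cryo-EM session + microarray batch: 58 h used, total 187.
The 21 h tied up in electrophysiology block and confocal imaging and HPLC run is better spent on crystallography run — total rises to 192 (58 h).

192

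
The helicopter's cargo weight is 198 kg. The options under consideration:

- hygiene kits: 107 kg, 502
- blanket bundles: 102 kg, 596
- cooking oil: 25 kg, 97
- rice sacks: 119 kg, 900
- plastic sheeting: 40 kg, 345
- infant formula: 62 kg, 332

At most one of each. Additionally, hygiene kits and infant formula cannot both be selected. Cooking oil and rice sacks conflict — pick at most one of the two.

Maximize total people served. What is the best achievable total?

Rice sacks + plastic sheeting uses 159 of the 198 kg and totals 1245.
Next best is rice sacks + infant formula at 1232 (181 kg) — short by 13.

1245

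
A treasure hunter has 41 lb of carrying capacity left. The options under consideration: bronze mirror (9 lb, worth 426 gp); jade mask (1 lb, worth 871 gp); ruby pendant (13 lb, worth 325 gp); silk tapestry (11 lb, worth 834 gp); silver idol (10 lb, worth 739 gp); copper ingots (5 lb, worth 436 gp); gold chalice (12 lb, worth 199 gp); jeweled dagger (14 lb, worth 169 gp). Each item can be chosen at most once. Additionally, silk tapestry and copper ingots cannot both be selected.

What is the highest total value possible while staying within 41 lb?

Best packing: bronze mirror + jade mask + silk tapestry + silver idol — 31 lb, 2870 total.
The closest alternative, bronze mirror + jade mask + ruby pendant + silver idol + copper ingots, reaches only 2797.

2870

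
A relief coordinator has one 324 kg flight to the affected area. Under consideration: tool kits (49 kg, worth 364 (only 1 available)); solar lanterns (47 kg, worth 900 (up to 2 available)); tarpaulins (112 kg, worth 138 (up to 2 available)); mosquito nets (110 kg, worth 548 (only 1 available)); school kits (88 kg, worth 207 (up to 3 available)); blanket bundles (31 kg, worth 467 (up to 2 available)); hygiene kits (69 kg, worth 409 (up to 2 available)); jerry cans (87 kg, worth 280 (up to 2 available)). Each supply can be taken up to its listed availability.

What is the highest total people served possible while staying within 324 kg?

3646

Greedy by ratio would take tool kits + 2×solar lanterns + 2×blanket bundles + hygiene kits: 274 kg used, total 3507.
Replace hygiene kits with mosquito nets: the trade gains 139 net, giving 3646 at 315 kg.
Every other selection either busts 324 kg or exceeds an availability limit or fails to beat 3646.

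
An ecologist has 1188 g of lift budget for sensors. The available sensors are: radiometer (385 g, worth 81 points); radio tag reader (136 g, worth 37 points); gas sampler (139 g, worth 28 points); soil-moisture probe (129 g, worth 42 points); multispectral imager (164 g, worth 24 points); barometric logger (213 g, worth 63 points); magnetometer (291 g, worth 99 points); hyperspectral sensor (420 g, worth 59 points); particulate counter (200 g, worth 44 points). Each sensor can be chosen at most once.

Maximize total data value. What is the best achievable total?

Ranking by ratio (data value/g): magnetometer 0.34, soil-moisture probe 0.33, barometric logger 0.30.
A density-first pass picks radio tag reader + gas sampler + soil-moisture probe + barometric logger + magnetometer + particulate counter — 313 at 1108 g.
The 339 g tied up in gas sampler and particulate counter is better spent on radiometer — total rises to 322 (1154 g).

322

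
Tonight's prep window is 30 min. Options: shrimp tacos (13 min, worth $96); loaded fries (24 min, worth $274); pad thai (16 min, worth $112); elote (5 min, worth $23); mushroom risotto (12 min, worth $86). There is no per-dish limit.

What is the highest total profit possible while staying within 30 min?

297

Taking loaded fries + elote: 29 min used, 297 in profit.
The spare 1 min is too small for any remaining dish, and no exchange beats 297.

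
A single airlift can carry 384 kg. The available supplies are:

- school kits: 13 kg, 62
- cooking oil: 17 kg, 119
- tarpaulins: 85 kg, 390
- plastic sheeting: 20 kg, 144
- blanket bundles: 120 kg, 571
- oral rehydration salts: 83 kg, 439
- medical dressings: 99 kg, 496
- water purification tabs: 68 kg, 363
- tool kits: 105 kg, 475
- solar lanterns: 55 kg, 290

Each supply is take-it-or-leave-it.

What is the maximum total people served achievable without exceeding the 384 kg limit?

By people served per kg: plastic sheeting 7.20, cooking oil 7.00, water purification tabs 5.34 lead.
The ratio heuristic lands on school kits + cooking oil + plastic sheeting + oral rehydration salts + medical dressings + water purification tabs + solar lanterns (1913) but leaves 29 kg idle.
Replace medical dressings with blanket bundles: the trade gains 75 net, giving 1988 at 376 kg.
Next best is cooking oil + plastic sheeting + blanket bundles + medical dressings + water purification tabs + solar lanterns at 1983 (379 kg) — short by 5.

1988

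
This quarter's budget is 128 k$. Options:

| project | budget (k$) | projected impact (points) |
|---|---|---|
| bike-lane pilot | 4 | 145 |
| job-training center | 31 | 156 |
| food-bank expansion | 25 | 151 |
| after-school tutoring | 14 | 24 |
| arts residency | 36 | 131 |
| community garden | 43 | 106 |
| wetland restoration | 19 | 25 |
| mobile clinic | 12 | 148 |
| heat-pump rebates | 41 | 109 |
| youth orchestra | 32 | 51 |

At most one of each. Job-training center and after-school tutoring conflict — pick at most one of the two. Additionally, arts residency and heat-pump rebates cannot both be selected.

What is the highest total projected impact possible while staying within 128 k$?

756

Bike-lane pilot + job-training center + food-bank expansion + arts residency + wetland restoration + mobile clinic uses 127 of the 128 k$ and totals 756.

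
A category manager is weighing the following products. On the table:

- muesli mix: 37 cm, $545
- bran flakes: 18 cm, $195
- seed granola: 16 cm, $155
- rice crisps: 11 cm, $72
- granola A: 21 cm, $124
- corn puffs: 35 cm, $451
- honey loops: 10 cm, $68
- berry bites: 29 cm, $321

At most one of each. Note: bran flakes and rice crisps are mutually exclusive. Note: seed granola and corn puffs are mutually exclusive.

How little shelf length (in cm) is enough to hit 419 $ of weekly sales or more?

Minimise cm subject to total weekly sales ≥ 419.
corn puffs: 451 weekly sales at 35 cm.
Any bundle with less than 35 cm falls short of 419.

35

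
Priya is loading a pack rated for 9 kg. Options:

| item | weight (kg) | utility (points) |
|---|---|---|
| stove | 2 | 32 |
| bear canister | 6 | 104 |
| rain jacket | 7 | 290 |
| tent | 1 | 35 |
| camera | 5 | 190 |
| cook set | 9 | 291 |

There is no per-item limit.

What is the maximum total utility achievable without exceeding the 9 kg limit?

360

Density check — rain jacket 41.43, camera 38.00, tent 35.00 are the best per kg.
The ratio ordering already packs tightly: rain jacket + 2×tent, 9 kg, 360.
Nothing else within 9 kg beats 360.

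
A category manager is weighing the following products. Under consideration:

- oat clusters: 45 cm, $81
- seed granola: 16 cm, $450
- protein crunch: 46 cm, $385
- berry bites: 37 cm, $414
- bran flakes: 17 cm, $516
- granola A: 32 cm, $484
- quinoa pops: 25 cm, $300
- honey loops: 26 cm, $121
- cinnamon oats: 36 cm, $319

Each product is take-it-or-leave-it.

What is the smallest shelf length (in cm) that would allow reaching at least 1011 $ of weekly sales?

58

Minimise cm subject to total weekly sales ≥ 1011.
seed granola + bran flakes + quinoa pops: 1266 weekly sales at 58 cm.
No combination under 58 cm hits 1011.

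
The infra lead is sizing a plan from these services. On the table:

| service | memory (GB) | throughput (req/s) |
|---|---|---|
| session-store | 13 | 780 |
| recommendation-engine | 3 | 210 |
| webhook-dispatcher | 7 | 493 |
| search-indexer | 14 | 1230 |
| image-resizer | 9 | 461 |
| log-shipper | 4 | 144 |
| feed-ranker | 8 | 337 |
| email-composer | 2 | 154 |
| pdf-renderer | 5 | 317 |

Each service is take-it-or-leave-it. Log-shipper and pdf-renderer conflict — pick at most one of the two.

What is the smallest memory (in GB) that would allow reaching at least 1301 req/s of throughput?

Need the lightest bundle worth ≥ 1301.
search-indexer + email-composer: 1384 throughput at 16 GB.
Any bundle with less than 16 GB falls short of 1301.

16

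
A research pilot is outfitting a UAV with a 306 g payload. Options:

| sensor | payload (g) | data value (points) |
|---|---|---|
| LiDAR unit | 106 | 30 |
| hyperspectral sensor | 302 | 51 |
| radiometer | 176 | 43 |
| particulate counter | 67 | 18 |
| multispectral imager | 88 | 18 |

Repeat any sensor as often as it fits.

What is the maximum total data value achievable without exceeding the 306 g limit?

78

The ratio ordering already packs tightly: 2×LiDAR unit + particulate counter, 279 g, 78.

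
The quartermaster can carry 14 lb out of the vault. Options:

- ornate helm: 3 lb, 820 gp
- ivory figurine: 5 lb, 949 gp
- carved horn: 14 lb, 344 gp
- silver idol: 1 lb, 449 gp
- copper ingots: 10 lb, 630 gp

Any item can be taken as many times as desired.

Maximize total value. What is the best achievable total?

6286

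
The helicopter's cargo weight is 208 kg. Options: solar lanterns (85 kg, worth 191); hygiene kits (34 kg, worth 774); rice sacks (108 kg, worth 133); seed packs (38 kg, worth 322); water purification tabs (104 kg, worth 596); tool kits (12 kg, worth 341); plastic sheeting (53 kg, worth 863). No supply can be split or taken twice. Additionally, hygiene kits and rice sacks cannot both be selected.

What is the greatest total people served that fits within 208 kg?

2574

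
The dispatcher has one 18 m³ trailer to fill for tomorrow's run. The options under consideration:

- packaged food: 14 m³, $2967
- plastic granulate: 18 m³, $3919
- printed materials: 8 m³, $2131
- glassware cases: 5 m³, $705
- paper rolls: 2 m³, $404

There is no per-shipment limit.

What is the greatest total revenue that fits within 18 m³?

4666

The ratio ordering already packs tightly: 2×printed materials + paper rolls, 18 m³, 4666.
No other feasible combination exceeds 4666.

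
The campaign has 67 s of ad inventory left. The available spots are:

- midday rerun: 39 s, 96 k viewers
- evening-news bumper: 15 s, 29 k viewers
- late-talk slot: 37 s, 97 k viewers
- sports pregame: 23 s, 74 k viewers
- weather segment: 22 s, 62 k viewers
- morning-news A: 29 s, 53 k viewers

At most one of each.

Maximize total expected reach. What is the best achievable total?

171

A density-first pass picks evening-news bumper + sports pregame + weather segment — 165 at 60 s.
Replace evening-news bumper and weather segment with late-talk slot: the trade gains 6 net, giving 171 at 60 s.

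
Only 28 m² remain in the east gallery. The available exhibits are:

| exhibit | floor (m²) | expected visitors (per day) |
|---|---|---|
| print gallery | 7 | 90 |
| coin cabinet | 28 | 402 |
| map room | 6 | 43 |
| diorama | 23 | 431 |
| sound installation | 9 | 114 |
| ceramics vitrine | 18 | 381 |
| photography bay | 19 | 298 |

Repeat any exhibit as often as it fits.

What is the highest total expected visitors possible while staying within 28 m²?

495

Density check — ceramics vitrine 21.17, diorama 18.74, photography bay 15.68, coin cabinet 14.36 are the best per m².
Greedy by ratio would take print gallery + ceramics vitrine: 25 m² used, total 471.
Replace print gallery with sound installation: the trade gains 24 net, giving 495 at 27 m².
Nothing else within 28 m² beats 495.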